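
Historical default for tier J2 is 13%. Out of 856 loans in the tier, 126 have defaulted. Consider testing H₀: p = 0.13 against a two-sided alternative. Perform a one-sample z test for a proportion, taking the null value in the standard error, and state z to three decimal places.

p̂ = 126/856 ≈ 0.147196.
SE = √(p₀(1−p₀)/n) = √(0.1131/856) = 0.011495.
z = (0.147196 − 0.13)/0.011495 = 0.017196/0.011495 = 1.496.

z = 1.496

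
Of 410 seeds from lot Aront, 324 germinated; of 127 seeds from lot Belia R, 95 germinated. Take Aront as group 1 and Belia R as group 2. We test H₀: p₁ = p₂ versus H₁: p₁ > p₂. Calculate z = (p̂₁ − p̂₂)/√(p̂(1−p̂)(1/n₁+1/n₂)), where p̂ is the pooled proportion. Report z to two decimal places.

z = 1.00

p̂₁ = 324/410 = 0.7902, p̂₂ = 95/127 = 0.7480.
Pooled p̂ = (324+95)/(410+127) = 419/537 = 0.7803.
SE = √(p̂(1−p̂)(1/n₁+1/n₂)) = √(0.7803·0.2197·0.010313) = √(0.00176821) = 0.0421.
z = (0.7902 − 0.7480)/0.0421 = 0.0422/0.0421 = 1.00.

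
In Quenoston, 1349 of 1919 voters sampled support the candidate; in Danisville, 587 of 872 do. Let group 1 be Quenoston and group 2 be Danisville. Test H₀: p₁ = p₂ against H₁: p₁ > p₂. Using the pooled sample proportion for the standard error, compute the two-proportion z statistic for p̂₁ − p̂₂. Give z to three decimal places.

p̂₁ = 1349/1919 = 0.70297, p̂₂ = 587/872 = 0.67317.
Pooled p̂ = (1349+587)/(1919+872) = 1936/2791 = 0.69366.
SE = √(p̂(1−p̂)(1/n₁+1/n₂)) = √(0.69366·0.30634·0.00166789) = √(0.000354422) = 0.01883.
z = (0.70297 − 0.67317)/0.01883 = 0.02980/0.01883 = 1.583.

z = 1.583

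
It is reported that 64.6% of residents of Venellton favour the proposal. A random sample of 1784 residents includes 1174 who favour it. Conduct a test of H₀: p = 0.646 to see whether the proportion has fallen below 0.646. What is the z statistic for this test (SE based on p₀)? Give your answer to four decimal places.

p̂ = 1174/1784 ≈ 0.658072.
Under H₀, SE = √(0.646·0.354/1784) = √(0.000128186) = 0.011322.
z = (0.658072 − 0.646)/0.011322 = 0.012072/0.011322 = 1.0662.

z = 1.0662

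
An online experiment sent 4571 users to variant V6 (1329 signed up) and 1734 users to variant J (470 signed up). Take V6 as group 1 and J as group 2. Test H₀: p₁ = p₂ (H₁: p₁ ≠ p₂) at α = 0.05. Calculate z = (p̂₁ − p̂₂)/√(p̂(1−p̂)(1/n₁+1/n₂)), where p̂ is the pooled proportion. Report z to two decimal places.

p̂₁ = 1329/4571 = 0.2907, p̂₂ = 470/1734 = 0.2710.
Pooled p̂ = (1329+470)/(4571+1734) = 1799/6305 = 0.2853.
SE = √(p̂(1−p̂)(1/n₁+1/n₂)) = √(0.2853·0.7147·0.000795472) = √(0.00016221) = 0.0127.
z = (0.2907 − 0.2710)/0.0127 = 0.0197/0.0127 = 1.55.
Two-sided p-value ≈ 2·Φ(−1.546) = 0.1220; since p > α = 0.05, fail to reject H₀.

z = 1.55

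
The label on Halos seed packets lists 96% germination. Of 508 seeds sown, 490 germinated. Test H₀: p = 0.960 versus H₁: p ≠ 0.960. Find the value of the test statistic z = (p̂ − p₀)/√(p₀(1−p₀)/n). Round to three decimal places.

z = 0.525

p̂ = 490/508 ≈ 0.964567.
Under H₀, SE = √(0.96·0.04/508) = √(7.55906e-05) = 0.008694.
z = (0.964567 − 0.96)/0.008694 = 0.004567/0.008694 = 0.525.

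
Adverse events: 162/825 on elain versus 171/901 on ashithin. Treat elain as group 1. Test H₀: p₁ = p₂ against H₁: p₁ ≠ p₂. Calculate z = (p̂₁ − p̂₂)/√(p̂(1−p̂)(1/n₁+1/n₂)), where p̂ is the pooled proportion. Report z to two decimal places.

p̂₁ = 162/825 = 0.1964, p̂₂ = 171/901 = 0.1898.
Pooled p̂ = (162+171)/(825+901) = 333/1726 = 0.1929.
SE = √(0.155709 × 0.002322) = 0.0190.
z = (0.1964 − 0.1898)/0.0190 = 0.0066/0.0190 = 0.35.
Two-sided p-value ≈ 2·Φ(−0.346) = 0.7295.

z = 0.35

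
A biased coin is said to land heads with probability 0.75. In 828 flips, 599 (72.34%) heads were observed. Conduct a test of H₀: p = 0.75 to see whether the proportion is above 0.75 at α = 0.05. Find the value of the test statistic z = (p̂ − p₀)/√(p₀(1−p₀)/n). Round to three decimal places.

z = -1.766

p̂ = 599/828 = 0.723430.
SE = √(p₀(1−p₀)/n) = √(0.1875/828) = 0.015048.
z = (0.723430 − 0.75)/0.015048 = -0.026570/0.015048 = -1.766.
p-value = P(Z > -1.766) ≈ 0.9613, so at α = 0.05 we fail to reject H₀.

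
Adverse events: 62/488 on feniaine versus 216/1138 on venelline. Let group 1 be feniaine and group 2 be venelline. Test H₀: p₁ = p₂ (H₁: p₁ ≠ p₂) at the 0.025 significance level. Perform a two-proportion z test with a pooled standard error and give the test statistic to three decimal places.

z = -3.081

p̂₁ = 62/488 ≈ 0.12705, p̂₂ = 216/1138 ≈ 0.18981.
Pooled p̂ = (62+216)/(488+1138) = 278/1626 = 0.17097.
SE = √(0.14174 × 0.00292791) = 0.02037.
z = (0.12705 − 0.18981)/0.02037 = -0.06276/0.02037 = -3.081.
p-value = 2·P(Z > 3.081) ≈ 0.0021; since p < α = 0.025, reject H₀.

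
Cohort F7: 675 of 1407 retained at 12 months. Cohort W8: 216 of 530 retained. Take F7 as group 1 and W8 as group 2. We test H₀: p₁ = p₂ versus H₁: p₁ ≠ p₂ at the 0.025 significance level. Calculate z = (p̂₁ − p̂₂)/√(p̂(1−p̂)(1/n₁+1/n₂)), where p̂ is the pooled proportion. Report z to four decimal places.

z = 2.8423

p̂₁ = 675/1407 = 0.479744, p̂₂ = 216/530 = 0.407547.
Pooled p̂ = (675+216)/(1407+530) = 891/1937 = 0.459990.
SE = √(p̂(1−p̂)(1/n₁+1/n₂)) = √(0.459990·0.540010·0.00259752) = √(0.000645223) = 0.025401.
z = (0.479744 − 0.407547)/0.025401 = 0.072197/0.025401 = 2.8423.
Two-sided p-value ≈ 2·Φ(−2.842) = 0.0045, so at α = 0.025 we reject H₀.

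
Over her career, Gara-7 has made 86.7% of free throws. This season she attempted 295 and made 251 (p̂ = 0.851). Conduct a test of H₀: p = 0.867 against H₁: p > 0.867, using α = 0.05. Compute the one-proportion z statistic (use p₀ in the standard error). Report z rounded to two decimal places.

z = -0.82

p̂ = 251/295 = 0.8508.
Under H₀, SE = √(0.867·0.133/295) = √(0.000390885) = 0.0198.
z = (0.8508 − 0.867)/0.0198 = -0.0162/0.0198 = -0.82.
p-value = P(Z > -0.817) ≈ 0.7930, so at α = 0.05 we fail to reject H₀.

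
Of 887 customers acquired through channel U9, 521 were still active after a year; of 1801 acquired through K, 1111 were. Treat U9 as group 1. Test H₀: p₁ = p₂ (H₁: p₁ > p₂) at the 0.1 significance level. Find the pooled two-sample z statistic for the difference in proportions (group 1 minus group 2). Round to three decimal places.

z = -1.473

p̂₁ = 521/887 = 0.58737, p̂₂ = 1111/1801 = 0.61688.
Pooled p̂ = (521+1111)/(887+1801) = 1632/2688 = 0.60714.
SE = √(p̂(1−p̂)(1/n₁+1/n₂)) = √(0.60714·0.39286·0.00168264) = √(0.000401345) = 0.02003.
z = (0.58737 − 0.61688)/0.02003 = -0.02951/0.02003 = -1.473.
p-value = P(Z > -1.473) ≈ 0.9296; since p > α = 0.1, fail to reject H₀.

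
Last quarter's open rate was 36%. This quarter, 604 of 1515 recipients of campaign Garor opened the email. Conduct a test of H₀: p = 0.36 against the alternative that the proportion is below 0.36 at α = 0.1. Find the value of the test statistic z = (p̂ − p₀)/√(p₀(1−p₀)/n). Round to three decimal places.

z = 3.137

p̂ = 604/1515 = 0.39868.
Standard error under H₀: √(0.36×0.64/1515) = 0.01233.
z = (0.39868 − 0.36)/0.01233 = 0.03868/0.01233 = 3.137.
p-value = P(Z < 3.137) ≈ 0.9991; since p > α = 0.1, fail to reject H₀.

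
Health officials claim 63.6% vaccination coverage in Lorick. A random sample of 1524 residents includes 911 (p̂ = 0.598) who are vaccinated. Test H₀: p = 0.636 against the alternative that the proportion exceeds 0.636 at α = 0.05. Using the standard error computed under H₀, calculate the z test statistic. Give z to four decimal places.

p̂ = 911/1524 ≈ 0.597769.
SE = √(p₀(1−p₀)/n) = √(0.2315/1524) = 0.012325.
z = (0.597769 − 0.636)/0.012325 = -0.038231/0.012325 = -3.1019.
p-value = P(Z > -3.102) ≈ 0.9990, so at α = 0.05 we fail to reject H₀.

z = -3.1019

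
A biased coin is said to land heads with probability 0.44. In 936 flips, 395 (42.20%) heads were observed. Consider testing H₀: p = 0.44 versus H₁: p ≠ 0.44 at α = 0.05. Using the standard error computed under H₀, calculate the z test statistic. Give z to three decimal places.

z = -1.109

p̂ = 395/936 ≈ 0.42201.
SE = √(p₀(1−p₀)/n) = √(0.2464/936) = 0.01622.
z = (0.42201 − 0.44)/0.01622 = -0.01799/0.01622 = -1.109.
Two-sided p-value ≈ 2·Φ(−1.109) = 0.2675, so at α = 0.05 we fail to reject H₀.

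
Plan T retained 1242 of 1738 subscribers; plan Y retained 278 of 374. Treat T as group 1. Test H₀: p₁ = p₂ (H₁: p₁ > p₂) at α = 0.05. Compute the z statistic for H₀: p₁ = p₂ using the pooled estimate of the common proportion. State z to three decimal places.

p̂₁ = 1242/1738 ≈ 0.71461, p̂₂ = 278/374 ≈ 0.74332.
Pooled p̂ = (1242+278)/(1738+374) = 1520/2112 = 0.71970.
SE = √(0.201733 × 0.00324917) = 0.02560.
z = (0.71461 − 0.74332)/0.02560 = -0.02871/0.02560 = -1.121.
p-value = P(Z > -1.121) ≈ 0.8689; since p > α = 0.05, fail to reject H₀.

z = -1.121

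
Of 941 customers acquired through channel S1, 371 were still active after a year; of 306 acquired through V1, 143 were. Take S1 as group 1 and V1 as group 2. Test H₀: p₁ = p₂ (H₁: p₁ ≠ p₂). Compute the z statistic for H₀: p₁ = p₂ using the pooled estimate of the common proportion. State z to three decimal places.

p̂₁ = 371/941 ≈ 0.394261, p̂₂ = 143/306 ≈ 0.467320.
Pooled p̂ = (371+143)/(941+306) = 514/1247 = 0.412189.
SE = √(p̂(1−p̂)(1/n₁+1/n₂)) = √(0.412189·0.587811·0.00433067) = √(0.00104928) = 0.032393.
z = (0.394261 − 0.467320)/0.032393 = -0.073059/0.032393 = -2.255.
p-value = 2·P(Z > 2.255) ≈ 0.0241.

z = -2.255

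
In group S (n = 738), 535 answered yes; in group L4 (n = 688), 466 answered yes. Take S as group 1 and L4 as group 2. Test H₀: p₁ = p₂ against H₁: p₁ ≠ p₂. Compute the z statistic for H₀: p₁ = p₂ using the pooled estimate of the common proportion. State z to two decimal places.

z = 1.96

p̂₁ = 535/738 = 0.72493, p̂₂ = 466/688 = 0.67733.
Pooled p̂ = (535+466)/(738+688) = 1001/1426 = 0.70196.
SE = √(p̂(1−p̂)(1/n₁+1/n₂)) = √(0.70196·0.29804·0.0028085) = √(0.000587569) = 0.02424.
z = (0.72493 − 0.67733)/0.02424 = 0.04760/0.02424 = 1.96.
Two-sided p-value ≈ 2·Φ(−1.964) = 0.0495.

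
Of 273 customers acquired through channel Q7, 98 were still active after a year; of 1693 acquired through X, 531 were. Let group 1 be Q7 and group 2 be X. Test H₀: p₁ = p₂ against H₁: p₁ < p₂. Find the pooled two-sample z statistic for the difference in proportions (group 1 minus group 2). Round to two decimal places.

z = 1.49

p̂₁ = 98/273 ≈ 0.3590, p̂₂ = 531/1693 ≈ 0.3136.
Pooled p̂ = (98+531)/(273+1693) = 629/1966 = 0.3199.
SE = √(0.217578 × 0.00425367) = 0.0304.
z = (0.3590 − 0.3136)/0.0304 = 0.0454/0.0304 = 1.49.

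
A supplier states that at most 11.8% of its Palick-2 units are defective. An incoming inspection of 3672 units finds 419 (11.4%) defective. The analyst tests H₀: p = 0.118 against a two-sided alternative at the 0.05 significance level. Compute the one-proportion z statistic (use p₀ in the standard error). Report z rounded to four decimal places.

p̂ = 419/3672 ≈ 0.1141068.
Standard error under H₀: √(0.118×0.882/3672) = 0.0053238.
z = (0.1141068 − 0.118)/0.0053238 = -0.0038932/0.0053238 = -0.7313.
Two-sided p-value ≈ 2·Φ(−0.731) = 0.4646; since p > α = 0.05, fail to reject H₀.

z = -0.7313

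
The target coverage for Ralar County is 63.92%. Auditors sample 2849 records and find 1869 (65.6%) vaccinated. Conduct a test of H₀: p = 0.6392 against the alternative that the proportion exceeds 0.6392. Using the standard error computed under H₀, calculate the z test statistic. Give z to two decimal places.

z = 1.87

p̂ = 1869/2849 = 0.6560.
Standard error under H₀: √(0.6392×0.3608/2849) = 0.0090.
z = (0.6560 − 0.6392)/0.0090 = 0.0168/0.0090 = 1.87.
p-value = P(Z > 1.869) ≈ 0.0308.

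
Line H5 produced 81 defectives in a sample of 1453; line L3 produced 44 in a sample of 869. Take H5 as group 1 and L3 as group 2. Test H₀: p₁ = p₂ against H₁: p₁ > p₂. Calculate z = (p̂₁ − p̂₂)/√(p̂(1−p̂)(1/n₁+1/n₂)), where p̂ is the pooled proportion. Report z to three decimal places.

z = 0.528

p̂₁ = 81/1453 = 0.055747, p̂₂ = 44/869 = 0.050633.
Pooled p̂ = (81+44)/(1453+869) = 125/2322 = 0.053833.
SE = √(p̂(1−p̂)(1/n₁+1/n₂)) = √(0.053833·0.946167·0.00183898) = √(9.36683e-05) = 0.009678.
z = (0.055747 − 0.050633)/0.009678 = 0.005114/0.009678 = 0.528.
p-value = P(Z > 0.528) ≈ 0.2986.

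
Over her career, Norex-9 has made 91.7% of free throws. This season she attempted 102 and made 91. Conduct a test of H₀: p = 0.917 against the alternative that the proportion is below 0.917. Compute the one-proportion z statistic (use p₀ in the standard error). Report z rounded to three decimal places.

z = -0.909

p̂ = 91/102 ≈ 0.89216.
Under H₀, SE = √(0.917·0.083/102) = √(0.000746186) = 0.02732.
z = (0.89216 − 0.917)/0.02732 = -0.02484/0.02732 = -0.909.
p-value = P(Z < -0.909) ≈ 0.1816.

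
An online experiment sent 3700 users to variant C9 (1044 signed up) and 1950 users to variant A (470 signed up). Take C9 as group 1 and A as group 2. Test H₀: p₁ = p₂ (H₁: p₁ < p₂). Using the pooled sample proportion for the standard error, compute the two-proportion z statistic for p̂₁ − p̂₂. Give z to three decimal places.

z = 3.319

p̂₁ = 1044/3700 = 0.282162, p̂₂ = 470/1950 = 0.241026.
Pooled p̂ = (1044+470)/(3700+1950) = 1514/5650 = 0.267965.
SE = √(0.19616 × 0.000783091) = 0.012394.
z = (0.282162 − 0.241026)/0.012394 = 0.041136/0.012394 = 3.319.
p-value = P(Z < 3.319) ≈ 0.9995.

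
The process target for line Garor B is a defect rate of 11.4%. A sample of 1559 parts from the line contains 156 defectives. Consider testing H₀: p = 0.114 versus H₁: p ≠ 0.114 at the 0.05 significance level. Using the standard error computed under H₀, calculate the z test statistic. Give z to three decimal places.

p̂ = 156/1559 = 0.100064.
Under H₀, SE = √(0.114·0.886/1559) = √(6.47877e-05) = 0.008049.
z = (0.100064 − 0.114)/0.008049 = -0.013936/0.008049 = -1.731.
p-value = 2·P(Z > 1.731) ≈ 0.0834. With α = 0.05, fail to reject H₀.

z = -1.731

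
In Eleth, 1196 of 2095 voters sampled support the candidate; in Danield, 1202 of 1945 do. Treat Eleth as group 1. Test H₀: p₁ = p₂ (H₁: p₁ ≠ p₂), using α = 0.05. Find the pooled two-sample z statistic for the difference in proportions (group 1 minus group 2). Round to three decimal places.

z = -3.046

p̂₁ = 1196/2095 = 0.570883, p̂₂ = 1202/1945 = 0.617995.
Pooled p̂ = (1196+1202)/(2095+1945) = 2398/4040 = 0.593564.
SE = √(0.241246 × 0.000991466) = 0.015466.
z = (0.570883 − 0.617995)/0.015466 = -0.047112/0.015466 = -3.046.
p-value = 2·P(Z > 3.046) ≈ 0.0023; since p < α = 0.05, reject H₀.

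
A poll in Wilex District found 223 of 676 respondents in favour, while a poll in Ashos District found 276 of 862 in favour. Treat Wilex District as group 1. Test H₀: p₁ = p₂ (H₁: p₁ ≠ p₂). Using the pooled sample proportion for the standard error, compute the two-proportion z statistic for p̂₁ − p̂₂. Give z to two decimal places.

z = 0.40

p̂₁ = 223/676 = 0.3299, p̂₂ = 276/862 = 0.3202.
Pooled p̂ = (223+276)/(676+862) = 499/1538 = 0.3244.
SE = √(0.219181 × 0.00263938) = 0.0241.
z = (0.3299 − 0.3202)/0.0241 = 0.0097/0.0241 = 0.40.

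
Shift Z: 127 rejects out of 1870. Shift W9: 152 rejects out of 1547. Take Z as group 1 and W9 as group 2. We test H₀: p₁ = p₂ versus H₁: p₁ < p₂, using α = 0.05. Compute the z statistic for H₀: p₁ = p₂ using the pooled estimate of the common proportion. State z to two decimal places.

z = -3.22

p̂₁ = 127/1870 ≈ 0.06791, p̂₂ = 152/1547 ≈ 0.09825.
Pooled p̂ = (127+152)/(1870+1547) = 279/3417 = 0.08165.
SE = √(p̂(1−p̂)(1/n₁+1/n₂)) = √(0.08165·0.91835·0.00118117) = √(8.85687e-05) = 0.00941.
z = (0.06791 − 0.09825)/0.00941 = -0.03034/0.00941 = -3.22.
p-value = P(Z < -3.224) ≈ 0.0006. With α = 0.05, reject H₀.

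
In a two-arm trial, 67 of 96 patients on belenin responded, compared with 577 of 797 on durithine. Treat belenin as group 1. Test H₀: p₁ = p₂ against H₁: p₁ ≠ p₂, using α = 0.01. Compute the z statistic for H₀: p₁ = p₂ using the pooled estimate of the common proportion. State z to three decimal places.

z = -0.538

p̂₁ = 67/96 ≈ 0.697917, p̂₂ = 577/797 ≈ 0.723965.
Pooled p̂ = (67+577)/(96+797) = 644/893 = 0.721165.
SE = √(0.201086 × 0.0116714) = 0.048445.
z = (0.697917 − 0.723965)/0.048445 = -0.026048/0.048445 = -0.538.
p-value = 2·P(Z > 0.538) ≈ 0.5908, so at α = 0.01 we fail to reject H₀.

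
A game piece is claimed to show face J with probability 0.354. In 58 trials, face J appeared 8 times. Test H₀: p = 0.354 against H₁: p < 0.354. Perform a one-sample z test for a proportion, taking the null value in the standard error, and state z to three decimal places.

p̂ = 8/58 = 0.13793.
Standard error under H₀: √(0.354×0.646/58) = 0.06279.
z = (0.13793 − 0.354)/0.06279 = -0.21607/0.06279 = -3.441.

z = -3.441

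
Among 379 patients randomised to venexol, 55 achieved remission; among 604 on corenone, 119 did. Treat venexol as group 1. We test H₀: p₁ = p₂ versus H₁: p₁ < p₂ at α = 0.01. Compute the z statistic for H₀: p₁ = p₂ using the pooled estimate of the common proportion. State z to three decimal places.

p̂₁ = 55/379 = 0.14512, p̂₂ = 119/604 = 0.19702.
Pooled p̂ = (55+119)/(379+604) = 174/983 = 0.17701.
SE = √(0.145677 × 0.00429415) = 0.02501.
z = (0.14512 − 0.19702)/0.02501 = -0.05190/0.02501 = -2.075.
p-value = P(Z < -2.075) ≈ 0.0190. With α = 0.01, fail to reject H₀.

z = -2.075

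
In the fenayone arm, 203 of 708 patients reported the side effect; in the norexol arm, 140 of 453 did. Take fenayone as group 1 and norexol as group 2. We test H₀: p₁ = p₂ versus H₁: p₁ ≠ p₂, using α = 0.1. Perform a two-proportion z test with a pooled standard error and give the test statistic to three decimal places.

z = -0.813

p̂₁ = 203/708 = 0.28672, p̂₂ = 140/453 = 0.30905.
Pooled p̂ = (203+140)/(708+453) = 343/1161 = 0.29543.
SE = √(p̂(1−p̂)(1/n₁+1/n₂)) = √(0.29543·0.70457·0.00361993) = √(0.000753501) = 0.02745.
z = (0.28672 − 0.30905)/0.02745 = -0.02233/0.02745 = -0.813.
p-value = 2·P(Z > 0.813) ≈ 0.4160, so at α = 0.1 we fail to reject H₀.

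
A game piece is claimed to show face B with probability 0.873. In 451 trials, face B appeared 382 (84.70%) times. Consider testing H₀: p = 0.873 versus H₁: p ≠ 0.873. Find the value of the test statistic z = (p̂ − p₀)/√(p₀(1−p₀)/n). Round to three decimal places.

p̂ = 382/451 ≈ 0.84701.
Under H₀, SE = √(0.873·0.127/451) = √(0.000245834) = 0.01568.
z = (0.84701 − 0.873)/0.01568 = -0.02599/0.01568 = -1.658.
Two-sided p-value ≈ 2·Φ(−1.658) = 0.0974.

z = -1.658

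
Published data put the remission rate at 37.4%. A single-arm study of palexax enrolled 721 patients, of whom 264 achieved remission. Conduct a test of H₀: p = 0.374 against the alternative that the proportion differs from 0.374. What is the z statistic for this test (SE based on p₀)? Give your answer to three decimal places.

z = -0.435

p̂ = 264/721 = 0.36616.
Standard error under H₀: √(0.374×0.626/721) = 0.01802.
z = (0.36616 − 0.374)/0.01802 = -0.00784/0.01802 = -0.435.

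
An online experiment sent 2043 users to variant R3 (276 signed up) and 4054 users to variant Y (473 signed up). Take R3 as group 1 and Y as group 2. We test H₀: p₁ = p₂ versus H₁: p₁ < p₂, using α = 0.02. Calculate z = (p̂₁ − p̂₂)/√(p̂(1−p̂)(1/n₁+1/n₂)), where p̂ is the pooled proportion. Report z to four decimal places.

z = 2.0682

p̂₁ = 276/2043 ≈ 0.1350954, p̂₂ = 473/4054 ≈ 0.1166749.
Pooled p̂ = (276+473)/(2043+4054) = 749/6097 = 0.1228473.
SE = √(0.107756 × 0.000736146) = 0.0089064.
z = (0.1350954 − 0.1166749)/0.0089064 = 0.0184205/0.0089064 = 2.0682.
p-value = P(Z < 2.068) ≈ 0.9807, so at α = 0.02 we fail to reject H₀.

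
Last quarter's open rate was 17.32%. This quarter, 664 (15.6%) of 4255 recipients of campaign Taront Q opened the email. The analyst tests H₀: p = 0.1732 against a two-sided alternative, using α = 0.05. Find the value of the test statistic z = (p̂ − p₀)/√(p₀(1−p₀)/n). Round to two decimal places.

p̂ = 664/4255 = 0.15605.
Under H₀, SE = √(0.1732·0.8268/4255) = √(3.36549e-05) = 0.00580.
z = (0.15605 − 0.1732)/0.00580 = -0.01715/0.00580 = -2.96.
Two-sided p-value ≈ 2·Φ(−2.956) = 0.0031, so at α = 0.05 we reject H₀.

z = -2.96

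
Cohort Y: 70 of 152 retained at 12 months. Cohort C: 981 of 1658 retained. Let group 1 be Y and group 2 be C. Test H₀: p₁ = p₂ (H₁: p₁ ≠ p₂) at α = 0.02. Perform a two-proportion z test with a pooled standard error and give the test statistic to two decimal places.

z = -3.14

p̂₁ = 70/152 ≈ 0.4605, p̂₂ = 981/1658 ≈ 0.5917.
Pooled p̂ = (70+981)/(152+1658) = 1051/1810 = 0.5807.
SE = √(p̂(1−p̂)(1/n₁+1/n₂)) = √(0.5807·0.4193·0.00718208) = √(0.00174879) = 0.0418.
z = (0.4605 − 0.5917)/0.0418 = -0.1312/0.0418 = -3.14.
p-value = 2·P(Z > 3.136) ≈ 0.0017. With α = 0.02, reject H₀.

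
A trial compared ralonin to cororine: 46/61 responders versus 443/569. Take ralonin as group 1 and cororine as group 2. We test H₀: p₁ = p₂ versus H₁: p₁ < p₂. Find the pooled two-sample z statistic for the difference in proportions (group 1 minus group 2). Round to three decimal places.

z = -0.436

p̂₁ = 46/61 = 0.75410, p̂₂ = 443/569 = 0.77856.
Pooled p̂ = (46+443)/(61+569) = 489/630 = 0.77619.
SE = √(0.173719 × 0.0181509) = 0.05615.
z = (0.75410 − 0.77856)/0.05615 = -0.02446/0.05615 = -0.436.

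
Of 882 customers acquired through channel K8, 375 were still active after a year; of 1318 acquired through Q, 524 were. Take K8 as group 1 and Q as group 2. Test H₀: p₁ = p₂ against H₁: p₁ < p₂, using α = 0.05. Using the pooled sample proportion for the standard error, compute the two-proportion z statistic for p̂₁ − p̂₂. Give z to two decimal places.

z = 1.29

p̂₁ = 375/882 ≈ 0.4252, p̂₂ = 524/1318 ≈ 0.3976.
Pooled p̂ = (375+524)/(882+1318) = 899/2200 = 0.4086.
SE = √(p̂(1−p̂)(1/n₁+1/n₂)) = √(0.4086·0.5914·0.00189251) = √(0.000457331) = 0.0214.
z = (0.4252 − 0.3976)/0.0214 = 0.0276/0.0214 = 1.29.
p-value = P(Z < 1.291) ≈ 0.9016. With α = 0.05, fail to reject H₀.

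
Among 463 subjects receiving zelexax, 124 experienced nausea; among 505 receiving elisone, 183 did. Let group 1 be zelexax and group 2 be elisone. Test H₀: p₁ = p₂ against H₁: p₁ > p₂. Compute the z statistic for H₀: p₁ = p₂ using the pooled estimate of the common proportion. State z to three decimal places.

z = -3.158

p̂₁ = 124/463 = 0.26782, p̂₂ = 183/505 = 0.36238.
Pooled p̂ = (124+183)/(463+505) = 307/968 = 0.31715.
SE = √(p̂(1−p̂)(1/n₁+1/n₂)) = √(0.31715·0.68285·0.00414003) = √(0.000896586) = 0.02994.
z = (0.26782 − 0.36238)/0.02994 = -0.09456/0.02994 = -3.158.
p-value = P(Z > -3.158) ≈ 0.9992.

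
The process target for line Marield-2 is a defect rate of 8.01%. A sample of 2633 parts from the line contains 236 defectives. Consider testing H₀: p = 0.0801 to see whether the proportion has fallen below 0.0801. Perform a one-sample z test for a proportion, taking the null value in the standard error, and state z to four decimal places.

z = 1.8018

p̂ = 236/2633 = 0.0896316.
SE = √(p₀(1−p₀)/n) = √(0.073684/2633) = 0.0052901.
z = (0.0896316 − 0.0801)/0.0052901 = 0.0095316/0.0052901 = 1.8018.
p-value = P(Z < 1.802) ≈ 0.9642.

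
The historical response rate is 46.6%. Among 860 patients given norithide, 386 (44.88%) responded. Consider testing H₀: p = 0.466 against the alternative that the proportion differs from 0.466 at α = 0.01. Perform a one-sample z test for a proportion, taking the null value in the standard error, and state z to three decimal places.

p̂ = 386/860 ≈ 0.44884.
Standard error under H₀: √(0.466×0.534/860) = 0.01701.
z = (0.44884 − 0.466)/0.01701 = -0.01716/0.01701 = -1.009.
p-value = 2·P(Z > 1.009) ≈ 0.3130, so at α = 0.01 we fail to reject H₀.

z = -1.009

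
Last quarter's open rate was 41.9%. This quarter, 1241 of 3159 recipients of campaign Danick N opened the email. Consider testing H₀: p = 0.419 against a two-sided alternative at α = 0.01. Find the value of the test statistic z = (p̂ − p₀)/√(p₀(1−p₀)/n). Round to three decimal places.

z = -2.979

p̂ = 1241/3159 ≈ 0.392846.
SE = √(p₀(1−p₀)/n) = √(0.24344/3159) = 0.008778.
z = (0.392846 − 0.419)/0.008778 = -0.026154/0.008778 = -2.979.
p-value = 2·P(Z > 2.979) ≈ 0.0029. With α = 0.01, reject H₀.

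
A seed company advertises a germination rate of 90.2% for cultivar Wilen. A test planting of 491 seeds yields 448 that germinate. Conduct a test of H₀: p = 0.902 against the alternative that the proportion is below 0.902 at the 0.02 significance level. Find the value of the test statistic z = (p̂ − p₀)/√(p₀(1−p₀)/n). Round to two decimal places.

p̂ = 448/491 = 0.9124.
SE = √(p₀(1−p₀)/n) = √(0.088396/491) = 0.0134.
z = (0.9124 − 0.902)/0.0134 = 0.0104/0.0134 = 0.78.
p-value = P(Z < 0.777) ≈ 0.7814. With α = 0.02, fail to reject H₀.

z = 0.78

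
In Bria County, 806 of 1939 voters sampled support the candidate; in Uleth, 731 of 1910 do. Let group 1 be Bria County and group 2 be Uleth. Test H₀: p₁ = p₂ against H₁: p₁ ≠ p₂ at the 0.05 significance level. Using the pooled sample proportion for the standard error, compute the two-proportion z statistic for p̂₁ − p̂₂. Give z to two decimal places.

z = 2.09

p̂₁ = 806/1939 = 0.4157, p̂₂ = 731/1910 = 0.3827.
Pooled p̂ = (806+731)/(1939+1910) = 1537/3849 = 0.3993.
SE = √(0.239864 × 0.00103929) = 0.0158.
z = (0.4157 − 0.3827)/0.0158 = 0.0330/0.0158 = 2.09.
Two-sided p-value ≈ 2·Φ(−2.087) = 0.0369. With α = 0.05, reject H₀.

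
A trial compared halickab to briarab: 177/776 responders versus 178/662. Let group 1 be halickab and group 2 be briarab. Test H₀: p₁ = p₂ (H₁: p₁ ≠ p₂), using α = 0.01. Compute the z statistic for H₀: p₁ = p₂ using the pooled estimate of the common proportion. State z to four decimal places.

p̂₁ = 177/776 ≈ 0.228093, p̂₂ = 178/662 ≈ 0.268882.
Pooled p̂ = (177+178)/(776+662) = 355/1438 = 0.246871.
SE = √(0.185926 × 0.00279923) = 0.022813.
z = (0.228093 − 0.268882)/0.022813 = -0.040789/0.022813 = -1.7880.
Two-sided p-value ≈ 2·Φ(−1.788) = 0.0738. With α = 0.01, fail to reject H₀.

z = -1.7880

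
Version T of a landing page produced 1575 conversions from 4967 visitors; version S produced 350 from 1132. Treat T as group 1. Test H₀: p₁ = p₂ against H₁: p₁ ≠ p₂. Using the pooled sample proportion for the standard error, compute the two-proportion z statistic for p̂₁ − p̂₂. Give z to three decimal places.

z = 0.516

p̂₁ = 1575/4967 ≈ 0.31709, p̂₂ = 350/1132 ≈ 0.30919.
Pooled p̂ = (1575+350)/(4967+1132) = 1925/6099 = 0.31563.
SE = √(p̂(1−p̂)(1/n₁+1/n₂)) = √(0.31563·0.68437·0.00108472) = √(0.000234306) = 0.01531.
z = (0.31709 − 0.30919)/0.01531 = 0.00790/0.01531 = 0.516.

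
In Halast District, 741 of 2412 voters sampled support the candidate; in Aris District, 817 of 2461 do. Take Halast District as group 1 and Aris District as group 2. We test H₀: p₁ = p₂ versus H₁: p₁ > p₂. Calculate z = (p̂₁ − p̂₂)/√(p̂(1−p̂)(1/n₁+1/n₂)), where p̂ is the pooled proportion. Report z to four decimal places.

z = -1.8533

p̂₁ = 741/2412 = 0.3072139, p̂₂ = 817/2461 = 0.3319789.
Pooled p̂ = (741+817)/(2412+2461) = 1558/4873 = 0.3197209.
SE = √(p̂(1−p̂)(1/n₁+1/n₂)) = √(0.3197209·0.6802791·0.000820933) = √(0.000178552) = 0.0133623.
z = (0.3072139 − 0.3319789)/0.0133623 = -0.0247650/0.0133623 = -1.8533.
p-value = P(Z > -1.853) ≈ 0.9681.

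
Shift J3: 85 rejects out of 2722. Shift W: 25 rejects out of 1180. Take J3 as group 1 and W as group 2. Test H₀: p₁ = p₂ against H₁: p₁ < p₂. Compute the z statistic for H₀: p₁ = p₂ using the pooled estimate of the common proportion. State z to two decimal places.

z = 1.74

p̂₁ = 85/2722 = 0.03123, p̂₂ = 25/1180 = 0.02119.
Pooled p̂ = (85+25)/(2722+1180) = 110/3902 = 0.02819.
SE = √(p̂(1−p̂)(1/n₁+1/n₂)) = √(0.02819·0.97181·0.00121483) = √(3.32816e-05) = 0.00577.
z = (0.03123 − 0.02119)/0.00577 = 0.01004/0.00577 = 1.74.
p-value = P(Z < 1.740) ≈ 0.9591.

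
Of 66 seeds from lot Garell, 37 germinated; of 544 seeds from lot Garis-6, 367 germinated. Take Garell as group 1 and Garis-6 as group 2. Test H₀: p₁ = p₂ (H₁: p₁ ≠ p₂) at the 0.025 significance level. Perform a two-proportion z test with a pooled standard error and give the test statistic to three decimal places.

p̂₁ = 37/66 = 0.56061, p̂₂ = 367/544 = 0.67463.
Pooled p̂ = (37+367)/(66+544) = 404/610 = 0.66230.
SE = √(p̂(1−p̂)(1/n₁+1/n₂)) = √(0.66230·0.33770·0.0169898) = √(0.00379993) = 0.06164.
z = (0.56061 − 0.67463)/0.06164 = -0.11402/0.06164 = -1.850.
Two-sided p-value ≈ 2·Φ(−1.850) = 0.0643; since p > α = 0.025, fail to reject H₀.

z = -1.850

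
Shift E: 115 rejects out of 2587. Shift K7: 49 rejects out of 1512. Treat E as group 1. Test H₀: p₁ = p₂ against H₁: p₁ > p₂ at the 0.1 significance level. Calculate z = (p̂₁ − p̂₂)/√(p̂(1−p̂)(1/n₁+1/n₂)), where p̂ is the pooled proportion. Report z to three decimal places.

p̂₁ = 115/2587 ≈ 0.04445, p̂₂ = 49/1512 ≈ 0.03241.
Pooled p̂ = (115+49)/(2587+1512) = 164/4099 = 0.04001.
SE = √(p̂(1−p̂)(1/n₁+1/n₂)) = √(0.04001·0.95999·0.00104792) = √(4.02497e-05) = 0.00634.
z = (0.04445 − 0.03241)/0.00634 = 0.01204/0.00634 = 1.899.
p-value = P(Z > 1.899) ≈ 0.0288. With α = 0.1, reject H₀.

z = 1.899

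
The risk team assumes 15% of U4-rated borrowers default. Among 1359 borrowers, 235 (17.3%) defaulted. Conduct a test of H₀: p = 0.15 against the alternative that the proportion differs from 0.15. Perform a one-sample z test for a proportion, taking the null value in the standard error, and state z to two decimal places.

p̂ = 235/1359 = 0.17292.
SE = √(p₀(1−p₀)/n) = √(0.1275/1359) = 0.00969.
z = (0.17292 − 0.15)/0.00969 = 0.02292/0.00969 = 2.37.

z = 2.37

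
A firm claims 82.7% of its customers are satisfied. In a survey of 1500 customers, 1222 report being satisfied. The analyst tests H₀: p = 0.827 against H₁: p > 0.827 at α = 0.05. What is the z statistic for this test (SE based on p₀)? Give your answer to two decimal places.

p̂ = 1222/1500 ≈ 0.8147.
SE = √(p₀(1−p₀)/n) = √(0.14307/1500) = 0.0098.
z = (0.8147 − 0.827)/0.0098 = -0.0123/0.0098 = -1.26.
p-value = P(Z > -1.263) ≈ 0.8967. With α = 0.05, fail to reject H₀.

z = -1.26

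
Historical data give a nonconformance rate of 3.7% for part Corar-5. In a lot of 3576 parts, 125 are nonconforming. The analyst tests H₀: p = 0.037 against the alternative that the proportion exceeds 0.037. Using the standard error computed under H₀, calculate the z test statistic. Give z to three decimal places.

z = -0.648

p̂ = 125/3576 ≈ 0.034955.
SE = √(p₀(1−p₀)/n) = √(0.035631/3576) = 0.003157.
z = (0.034955 − 0.037)/0.003157 = -0.002045/0.003157 = -0.648.
p-value = P(Z > -0.648) ≈ 0.7414.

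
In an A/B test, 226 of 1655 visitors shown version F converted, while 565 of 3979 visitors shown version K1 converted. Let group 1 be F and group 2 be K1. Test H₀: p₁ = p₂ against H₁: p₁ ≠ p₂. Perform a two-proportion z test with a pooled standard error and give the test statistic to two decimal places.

p̂₁ = 226/1655 ≈ 0.13656, p̂₂ = 565/3979 ≈ 0.14200.
Pooled p̂ = (226+565)/(1655+3979) = 791/5634 = 0.14040.
SE = √(p̂(1−p̂)(1/n₁+1/n₂)) = √(0.14040·0.85960·0.000855549) = √(0.000103253) = 0.01016.
z = (0.13656 − 0.14200)/0.01016 = -0.00544/0.01016 = -0.54.

z = -0.54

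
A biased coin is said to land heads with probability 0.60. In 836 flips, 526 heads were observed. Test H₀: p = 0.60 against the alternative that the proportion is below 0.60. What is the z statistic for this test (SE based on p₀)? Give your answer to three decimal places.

p̂ = 526/836 ≈ 0.62919.
SE = √(p₀(1−p₀)/n) = √(0.24/836) = 0.01694.
z = (0.62919 − 0.6)/0.01694 = 0.02919/0.01694 = 1.723.

z = 1.723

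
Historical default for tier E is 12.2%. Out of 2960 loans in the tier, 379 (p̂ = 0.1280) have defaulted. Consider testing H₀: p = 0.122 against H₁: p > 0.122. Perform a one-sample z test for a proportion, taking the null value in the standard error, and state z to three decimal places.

z = 1.004

p̂ = 379/2960 ≈ 0.128041.
Standard error under H₀: √(0.122×0.878/2960) = 0.006016.
z = (0.128041 − 0.122)/0.006016 = 0.006041/0.006016 = 1.004.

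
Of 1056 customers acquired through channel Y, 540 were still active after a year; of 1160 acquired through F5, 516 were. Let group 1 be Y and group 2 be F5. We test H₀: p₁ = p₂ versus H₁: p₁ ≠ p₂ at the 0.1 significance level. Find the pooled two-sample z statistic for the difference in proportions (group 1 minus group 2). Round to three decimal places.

p̂₁ = 540/1056 ≈ 0.51136, p̂₂ = 516/1160 ≈ 0.44483.
Pooled p̂ = (540+516)/(1056+1160) = 1056/2216 = 0.47653.
SE = √(0.249449 × 0.00180904) = 0.02124.
z = (0.51136 − 0.44483)/0.02124 = 0.06653/0.02124 = 3.132.
p-value = 2·P(Z > 3.132) ≈ 0.0017. With α = 0.1, reject H₀.

z = 3.132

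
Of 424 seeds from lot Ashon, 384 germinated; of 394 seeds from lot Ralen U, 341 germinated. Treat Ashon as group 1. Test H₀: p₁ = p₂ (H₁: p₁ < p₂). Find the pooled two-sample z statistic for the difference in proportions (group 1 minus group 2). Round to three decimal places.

z = 1.809

p̂₁ = 384/424 ≈ 0.90566, p̂₂ = 341/394 ≈ 0.86548.
Pooled p̂ = (384+341)/(424+394) = 725/818 = 0.88631.
SE = √(0.100766 × 0.00489656) = 0.02221.
z = (0.90566 − 0.86548)/0.02221 = 0.04018/0.02221 = 1.809.
p-value = P(Z < 1.809) ≈ 0.9648.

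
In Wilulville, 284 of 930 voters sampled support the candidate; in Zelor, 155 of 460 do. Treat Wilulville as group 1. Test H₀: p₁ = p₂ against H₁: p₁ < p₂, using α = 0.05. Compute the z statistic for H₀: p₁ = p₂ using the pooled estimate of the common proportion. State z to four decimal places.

p̂₁ = 284/930 ≈ 0.3053763, p̂₂ = 155/460 ≈ 0.3369565.
Pooled p̂ = (284+155)/(930+460) = 439/1390 = 0.3158273.
SE = √(0.21608 × 0.00324918) = 0.0264969.
z = (0.3053763 − 0.3369565)/0.0264969 = -0.0315802/0.0264969 = -1.1918.
p-value = P(Z < -1.192) ≈ 0.1167. With α = 0.05, fail to reject H₀.

z = -1.1918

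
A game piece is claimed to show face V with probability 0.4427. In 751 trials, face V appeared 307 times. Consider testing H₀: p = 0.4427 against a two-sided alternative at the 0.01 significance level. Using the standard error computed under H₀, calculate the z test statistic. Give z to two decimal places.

p̂ = 307/751 = 0.4088.
SE = √(p₀(1−p₀)/n) = √(0.24672/751) = 0.0181.
z = (0.4088 − 0.4427)/0.0181 = -0.0339/0.0181 = -1.87.
Two-sided p-value ≈ 2·Φ(−1.871) = 0.0613; since p > α = 0.01, fail to reject H₀.

z = -1.87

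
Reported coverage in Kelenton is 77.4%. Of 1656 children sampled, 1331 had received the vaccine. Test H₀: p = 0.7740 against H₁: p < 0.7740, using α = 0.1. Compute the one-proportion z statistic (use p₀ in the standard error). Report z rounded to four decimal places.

z = 2.8940

p̂ = 1331/1656 = 0.8037440.
Under H₀, SE = √(0.774·0.226/1656) = √(0.00010563) = 0.0102777.
z = (0.8037440 − 0.774)/0.0102777 = 0.0297440/0.0102777 = 2.8940.
p-value = P(Z < 2.894) ≈ 0.9981; since p > α = 0.1, fail to reject H₀.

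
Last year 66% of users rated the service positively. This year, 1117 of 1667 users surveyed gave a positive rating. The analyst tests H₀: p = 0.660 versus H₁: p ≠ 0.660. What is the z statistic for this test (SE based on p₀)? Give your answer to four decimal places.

z = 0.8676

p̂ = 1117/1667 ≈ 0.670066.
Standard error under H₀: √(0.66×0.34/1667) = 0.011602.
z = (0.670066 − 0.66)/0.011602 = 0.010066/0.011602 = 0.8676.
p-value = 2·P(Z > 0.868) ≈ 0.3856.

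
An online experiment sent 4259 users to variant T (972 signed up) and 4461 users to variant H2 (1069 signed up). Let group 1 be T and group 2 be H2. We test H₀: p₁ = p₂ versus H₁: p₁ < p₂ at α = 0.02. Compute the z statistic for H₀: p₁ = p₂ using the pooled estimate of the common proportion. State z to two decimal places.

z = -1.26

p̂₁ = 972/4259 ≈ 0.22822, p̂₂ = 1069/4461 ≈ 0.23963.
Pooled p̂ = (972+1069)/(4259+4461) = 2041/8720 = 0.23406.
SE = √(p̂(1−p̂)(1/n₁+1/n₂)) = √(0.23406·0.76594·0.000458962) = √(8.22807e-05) = 0.00907.
z = (0.22822 − 0.23963)/0.00907 = -0.01141/0.00907 = -1.26.
p-value = P(Z < -1.258) ≈ 0.1042; since p > α = 0.02, fail to reject H₀.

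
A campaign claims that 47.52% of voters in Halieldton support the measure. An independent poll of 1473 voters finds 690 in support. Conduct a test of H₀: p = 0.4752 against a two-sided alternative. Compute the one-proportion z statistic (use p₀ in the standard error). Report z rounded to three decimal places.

p̂ = 690/1473 = 0.46843.
Under H₀, SE = √(0.4752·0.5248/1473) = √(0.000169304) = 0.01301.
z = (0.46843 − 0.4752)/0.01301 = -0.00677/0.01301 = -0.520.
Two-sided p-value ≈ 2·Φ(−0.520) = 0.6029.

z = -0.520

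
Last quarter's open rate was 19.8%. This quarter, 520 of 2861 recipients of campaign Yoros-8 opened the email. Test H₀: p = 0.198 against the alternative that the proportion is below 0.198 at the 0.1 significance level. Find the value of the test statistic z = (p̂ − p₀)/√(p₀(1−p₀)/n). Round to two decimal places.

p̂ = 520/2861 = 0.18175.
SE = √(p₀(1−p₀)/n) = √(0.1588/2861) = 0.00745.
z = (0.18175 − 0.198)/0.00745 = -0.01625/0.00745 = -2.18.
p-value = P(Z < -2.181) ≈ 0.0146; since p < α = 0.1, reject H₀.

z = -2.18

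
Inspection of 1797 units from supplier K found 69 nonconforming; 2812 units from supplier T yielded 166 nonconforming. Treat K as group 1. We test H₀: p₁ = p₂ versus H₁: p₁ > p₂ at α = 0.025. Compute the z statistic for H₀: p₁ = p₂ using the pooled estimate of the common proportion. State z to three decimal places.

p̂₁ = 69/1797 = 0.038397, p̂₂ = 166/2812 = 0.059033.
Pooled p̂ = (69+166)/(1797+2812) = 235/4609 = 0.050987.
SE = √(0.0483875 × 0.000912102) = 0.006643.
z = (0.038397 − 0.059033)/0.006643 = -0.020636/0.006643 = -3.106.
p-value = P(Z > -3.106) ≈ 0.9991; since p > α = 0.025, fail to reject H₀.

z = -3.106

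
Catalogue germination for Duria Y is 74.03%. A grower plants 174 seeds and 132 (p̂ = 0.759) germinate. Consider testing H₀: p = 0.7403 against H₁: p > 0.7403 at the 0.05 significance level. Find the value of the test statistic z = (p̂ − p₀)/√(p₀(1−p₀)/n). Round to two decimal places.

z = 0.55

p̂ = 132/174 ≈ 0.7586.
SE = √(p₀(1−p₀)/n) = √(0.19226/174) = 0.0332.
z = (0.7586 − 0.7403)/0.0332 = 0.0183/0.0332 = 0.55.
p-value = P(Z > 0.551) ≈ 0.2908, so at α = 0.05 we fail to reject H₀.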